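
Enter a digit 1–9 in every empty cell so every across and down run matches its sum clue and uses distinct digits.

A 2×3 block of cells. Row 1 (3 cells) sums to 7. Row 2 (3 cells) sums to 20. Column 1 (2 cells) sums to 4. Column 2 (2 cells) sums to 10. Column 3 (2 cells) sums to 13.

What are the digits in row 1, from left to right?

7 in 3 cells must be {1,2,4}; 4 in 2 cells must be {1,3}.
The 7 across and the 4 down share only 1, so (1,1) = 1.
Given what's placed, (1,3) must be 4 to fit the 7 across and 13 down.
(2,1) = 4 − 1 = 3 completes the 4 down.
(2,3) = 13 − 4 = 9 completes the 13 down.
(1,2) = 7 − 5 = 2 completes the 7 across.
(2,2) = 20 − 12 = 8 completes the 20 across.

1, 2, 4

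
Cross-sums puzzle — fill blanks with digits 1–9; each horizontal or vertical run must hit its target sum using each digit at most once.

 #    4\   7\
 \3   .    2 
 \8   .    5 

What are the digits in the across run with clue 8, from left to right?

3 in 2 cells must be {1,2}; 4 in 2 cells must be {1,3}.
R1C1 = 3 − 2 = 1 completes the 3 across.
R2C1 = 8 − 5 = 3 completes the 8 across.

3 5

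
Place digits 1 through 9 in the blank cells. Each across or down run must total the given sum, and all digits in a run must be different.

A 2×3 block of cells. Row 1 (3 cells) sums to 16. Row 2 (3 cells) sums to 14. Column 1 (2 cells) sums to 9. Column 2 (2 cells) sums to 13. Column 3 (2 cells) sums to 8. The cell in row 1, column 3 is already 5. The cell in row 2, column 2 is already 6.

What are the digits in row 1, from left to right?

4, 7, 5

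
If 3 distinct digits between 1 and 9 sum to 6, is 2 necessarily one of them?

Yes

The only way to make 6 from 3 distinct digits is {1,2,3}, which contains 2.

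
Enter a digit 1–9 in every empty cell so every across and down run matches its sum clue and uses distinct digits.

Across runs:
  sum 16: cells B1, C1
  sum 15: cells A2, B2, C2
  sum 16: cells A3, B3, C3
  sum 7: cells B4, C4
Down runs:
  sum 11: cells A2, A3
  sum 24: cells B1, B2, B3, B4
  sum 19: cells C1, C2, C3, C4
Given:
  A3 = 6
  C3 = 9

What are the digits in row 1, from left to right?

16 in 2 cells must be {7,9}.
C1 = 7: the only remaining digit allowed by both the 16 across and the 19 down.
A2 = 11 − 6 = 5 completes the 11 down.
B3 = 16 − 15 = 1 completes the 16 across.
Given what's placed, B4 must be 6 to fit the 7 across and 24 down.
C4 = 7 − 6 = 1 completes the 7 across.
B1 = 16 − 7 = 9 completes the 16 across.

9, 7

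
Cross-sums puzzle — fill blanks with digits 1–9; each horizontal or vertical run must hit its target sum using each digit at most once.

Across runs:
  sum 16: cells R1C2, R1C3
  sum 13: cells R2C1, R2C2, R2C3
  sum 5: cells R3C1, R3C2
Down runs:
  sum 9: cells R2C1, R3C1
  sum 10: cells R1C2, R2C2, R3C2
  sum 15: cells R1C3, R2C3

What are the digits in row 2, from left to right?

5 2 6

16 in 2 cells must be {7,9}.
The 16 across and the 10 down share only 7, so R1C2 = 7.
R1C3 = 16 − 7 = 9 completes the 16 across.
R2C3 = 15 − 9 = 6 completes the 15 down.
R2C2 = 2: the only remaining digit allowed by both the 13 across and the 10 down.
R3C2 = 10 − 9 = 1 completes the 10 down.
R2C1 = 13 − 8 = 5 completes the 13 across.
R3C1 = 5 − 1 = 4 completes the 5 across.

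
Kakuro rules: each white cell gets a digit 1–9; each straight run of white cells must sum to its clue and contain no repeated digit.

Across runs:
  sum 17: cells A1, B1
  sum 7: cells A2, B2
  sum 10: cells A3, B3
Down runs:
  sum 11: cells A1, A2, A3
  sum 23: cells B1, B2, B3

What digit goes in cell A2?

17 in 2 cells must be {8,9}; 23 in 3 cells must be {6,8,9}.
The 17 across and the 11 down share only 8, so A1 = 8.
B1 = 17 − 8 = 9 completes the 17 across.
Given what's placed, B2 must be 6 to fit the 7 across and 23 down.
B3 = 23 − 15 = 8 completes the 23 down.
A2 = 7 − 6 = 1 completes the 7 across.
A3 = 10 − 8 = 2 completes the 10 across.

1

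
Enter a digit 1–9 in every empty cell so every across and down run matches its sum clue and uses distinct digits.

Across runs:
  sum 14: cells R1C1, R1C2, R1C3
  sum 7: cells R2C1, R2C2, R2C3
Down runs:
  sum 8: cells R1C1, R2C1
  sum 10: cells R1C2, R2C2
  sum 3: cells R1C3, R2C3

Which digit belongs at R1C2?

7 in 3 cells must be {1,2,4}; 3 in 2 cells must be {1,2}.
Nothing is forced directly, so branch on R2C1, whose candidates are 1 or 2. If R2C1 = 2: that forces R1C1 = 6, R1C3 = 1, after which R2C3 would have to be in {1,4} for the 7 across but in {2} for the 3 down — contradiction. So R2C1 = 1.
R1C1 = 8 − 1 = 7 completes the 8 down.
Given what's placed, R2C3 must be 2 to fit the 7 across and 3 down.
R1C3 = 3 − 2 = 1 completes the 3 down.
R2C2 = 7 − 3 = 4 completes the 7 across.
R1C2 = 14 − 8 = 6 completes the 14 across.

6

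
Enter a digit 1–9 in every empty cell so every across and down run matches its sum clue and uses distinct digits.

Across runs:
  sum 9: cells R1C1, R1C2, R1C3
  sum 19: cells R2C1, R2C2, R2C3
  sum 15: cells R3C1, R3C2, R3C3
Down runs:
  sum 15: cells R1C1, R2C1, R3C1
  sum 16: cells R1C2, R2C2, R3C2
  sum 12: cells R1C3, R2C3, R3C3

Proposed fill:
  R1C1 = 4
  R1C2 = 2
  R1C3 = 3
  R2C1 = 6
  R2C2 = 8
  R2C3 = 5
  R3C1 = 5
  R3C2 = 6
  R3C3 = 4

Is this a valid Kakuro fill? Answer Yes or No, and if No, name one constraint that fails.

Yes

Across: 4+2+3=9; 6+8+5=19; 5+6+4=15. Down: 4+6+5=15; 2+8+6=16; 3+5+4=12. No digit repeats within any run.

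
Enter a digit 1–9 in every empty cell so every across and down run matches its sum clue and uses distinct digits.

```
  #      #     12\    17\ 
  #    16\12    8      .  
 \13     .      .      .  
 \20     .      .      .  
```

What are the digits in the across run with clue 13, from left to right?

7 1 5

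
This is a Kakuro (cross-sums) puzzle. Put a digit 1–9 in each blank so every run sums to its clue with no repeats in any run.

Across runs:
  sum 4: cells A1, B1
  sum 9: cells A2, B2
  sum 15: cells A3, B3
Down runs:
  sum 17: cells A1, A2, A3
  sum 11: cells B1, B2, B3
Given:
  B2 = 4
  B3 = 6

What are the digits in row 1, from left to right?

3, 1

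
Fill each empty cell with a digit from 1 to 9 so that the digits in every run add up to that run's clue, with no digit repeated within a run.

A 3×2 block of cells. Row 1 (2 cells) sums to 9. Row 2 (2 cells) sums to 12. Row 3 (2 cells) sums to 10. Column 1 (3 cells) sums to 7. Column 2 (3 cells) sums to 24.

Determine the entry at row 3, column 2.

9

7 in 3 cells must be {1,2,4}; 24 in 3 cells must be {7,8,9}.
The 12 across and the 7 down share only 4, so (2,1) = 4.
(2,2) = 12 − 4 = 8 completes the 12 across.
Given what's placed, (1,2) must be 7 to fit the 9 across and 24 down.
(3,2) = 24 − 15 = 9 completes the 24 down.
(1,1) = 9 − 7 = 2 completes the 9 across.
(3,1) = 10 − 9 = 1 completes the 10 across.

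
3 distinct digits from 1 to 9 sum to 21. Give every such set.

{4,8,9}; {5,7,9}; {6,7,8}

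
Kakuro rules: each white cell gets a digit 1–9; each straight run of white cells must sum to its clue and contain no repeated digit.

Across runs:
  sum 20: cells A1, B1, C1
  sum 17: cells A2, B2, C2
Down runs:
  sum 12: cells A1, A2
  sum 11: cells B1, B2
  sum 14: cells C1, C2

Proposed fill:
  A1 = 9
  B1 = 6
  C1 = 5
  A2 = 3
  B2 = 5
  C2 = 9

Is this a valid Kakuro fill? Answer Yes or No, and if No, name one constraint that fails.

Yes

Across: 9+6+5=20; 3+5+9=17. Down: 9+3=12; 6+5=11; 5+9=14. No digit repeats within any run.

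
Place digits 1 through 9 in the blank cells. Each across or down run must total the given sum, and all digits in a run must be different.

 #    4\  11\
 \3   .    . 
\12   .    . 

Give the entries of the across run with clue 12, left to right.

3 in 2 cells must be {1,2}; 4 in 2 cells must be {1,3}.
The 3 across and the 4 down share only 1, so R1C1 = 1.
R1C2 = 3 − 1 = 2 completes the 3 across.
R2C1 = 4 − 1 = 3 completes the 4 down.
R2C2 = 12 − 3 = 9 completes the 12 across.

3 9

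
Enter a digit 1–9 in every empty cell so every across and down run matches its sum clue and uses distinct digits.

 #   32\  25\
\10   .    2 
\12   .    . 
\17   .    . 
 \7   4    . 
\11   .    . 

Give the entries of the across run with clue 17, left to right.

17 in 2 cells must be {8,9}.
R1C1 = 10 − 2 = 8 completes the 10 across.
Given what's placed, R3C1 must be 9 to fit the 17 across and 32 down.
R3C2 = 17 − 9 = 8 completes the 17 across.

9 8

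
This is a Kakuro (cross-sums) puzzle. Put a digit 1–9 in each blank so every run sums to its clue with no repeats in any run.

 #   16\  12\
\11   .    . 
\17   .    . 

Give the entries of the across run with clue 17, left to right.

9 8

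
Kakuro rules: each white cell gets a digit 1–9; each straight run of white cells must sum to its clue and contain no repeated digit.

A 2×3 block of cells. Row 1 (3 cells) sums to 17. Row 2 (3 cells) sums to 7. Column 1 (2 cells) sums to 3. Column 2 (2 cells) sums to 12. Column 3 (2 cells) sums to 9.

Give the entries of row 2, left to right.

7 in 3 cells must be {1,2,4}; 3 in 2 cells must be {1,2}.
The 7 across and the 12 down share only 4, so (2,2) = 4.
(1,2) = 12 − 4 = 8 completes the 12 down.
Given what's placed, (1,1) must be 2 to fit the 17 across and 3 down.
(1,3) = 17 − 10 = 7 completes the 17 across.
(2,1) = 3 − 2 = 1 completes the 3 down.
(2,3) = 7 − 5 = 2 completes the 7 across.

1 4 2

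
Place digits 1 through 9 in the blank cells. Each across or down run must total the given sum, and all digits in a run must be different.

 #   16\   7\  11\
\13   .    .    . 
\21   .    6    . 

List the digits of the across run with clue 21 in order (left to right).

16 in 2 cells must be {7,9}.
R1C2 = 7 − 6 = 1 completes the 7 down.
Given what's placed, R2C1 must be 7 to fit the 21 across and 16 down.
R2C3 = 21 − 13 = 8 completes the 21 across.
R1C1 = 16 − 7 = 9 completes the 16 down.
R1C3 = 13 − 10 = 3 completes the 13 across.

7, 6, 8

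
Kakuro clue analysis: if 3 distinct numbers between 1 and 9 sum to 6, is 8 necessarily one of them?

No

The only way to make 6 from 3 distinct digits is {1,2,3}, which does not contain 8.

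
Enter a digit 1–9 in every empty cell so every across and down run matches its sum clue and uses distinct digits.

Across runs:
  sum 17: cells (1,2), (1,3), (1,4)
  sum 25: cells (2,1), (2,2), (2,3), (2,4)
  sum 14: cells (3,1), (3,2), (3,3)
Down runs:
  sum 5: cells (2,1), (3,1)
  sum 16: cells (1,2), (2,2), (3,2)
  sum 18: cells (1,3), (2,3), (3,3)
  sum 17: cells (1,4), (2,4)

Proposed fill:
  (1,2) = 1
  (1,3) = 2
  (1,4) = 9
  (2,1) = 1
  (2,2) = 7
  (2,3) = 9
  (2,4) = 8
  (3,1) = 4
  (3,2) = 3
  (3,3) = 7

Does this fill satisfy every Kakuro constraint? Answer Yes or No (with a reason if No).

No — the down run (1,2)–(3,2) sums to 11, not 16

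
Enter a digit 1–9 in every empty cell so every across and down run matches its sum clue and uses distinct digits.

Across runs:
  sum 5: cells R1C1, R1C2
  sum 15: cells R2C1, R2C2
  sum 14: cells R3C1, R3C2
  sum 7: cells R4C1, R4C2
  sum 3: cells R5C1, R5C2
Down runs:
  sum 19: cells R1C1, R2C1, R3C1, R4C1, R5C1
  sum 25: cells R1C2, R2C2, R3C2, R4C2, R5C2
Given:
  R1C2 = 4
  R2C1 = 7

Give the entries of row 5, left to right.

2 1

3 in 2 cells must be {1,2}.
R1C1 = 5 − 4 = 1 completes the 5 across.
R2C2 = 15 − 7 = 8 completes the 15 across.
R5C1 = 2: the only remaining digit allowed by both the 3 across and the 19 down.
R5C2 = 3 − 2 = 1 completes the 3 across.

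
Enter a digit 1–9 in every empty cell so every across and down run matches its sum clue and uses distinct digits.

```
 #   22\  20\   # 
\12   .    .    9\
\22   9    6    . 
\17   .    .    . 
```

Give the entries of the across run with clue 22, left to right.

R2C3 = 22 − 15 = 7 completes the 22 across.
R3C3 = 9 − 7 = 2 completes the 9 down.
R3C2 = 9: the only remaining digit allowed by both the 17 across and the 20 down.
R1C2 = 20 − 15 = 5 completes the 20 down.
R3C1 = 17 − 11 = 6 completes the 17 across.
R1C1 = 12 − 5 = 7 completes the 12 across.

9 6 7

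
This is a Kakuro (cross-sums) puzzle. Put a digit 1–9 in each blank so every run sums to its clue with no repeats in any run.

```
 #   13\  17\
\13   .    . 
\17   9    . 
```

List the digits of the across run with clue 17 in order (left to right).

9, 8

17 in 2 cells must be {8,9}.
R1C1 = 13 − 9 = 4 completes the 13 down.
R1C2 = 13 − 4 = 9 completes the 13 across.
R2C2 = 17 − 9 = 8 completes the 17 across.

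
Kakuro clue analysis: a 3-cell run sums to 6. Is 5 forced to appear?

The only way to make 6 from 3 distinct digits is {1,2,3}, which does not contain 5.

No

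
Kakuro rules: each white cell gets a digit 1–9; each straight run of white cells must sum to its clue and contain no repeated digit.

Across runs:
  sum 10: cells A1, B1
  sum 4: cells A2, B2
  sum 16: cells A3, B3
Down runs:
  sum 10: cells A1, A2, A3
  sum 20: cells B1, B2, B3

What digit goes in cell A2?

4 in 2 cells must be {1,3}; 16 in 2 cells must be {7,9}.
The 4 across and the 20 down share only 3, so B2 = 3.
The 16 across and the 10 down share only 7, so A3 = 7.
B3 = 16 − 7 = 9 completes the 16 across.
B1 = 20 − 12 = 8 completes the 20 down.
A2 = 4 − 3 = 1 completes the 4 across.
A1 = 10 − 8 = 2 completes the 10 across.

1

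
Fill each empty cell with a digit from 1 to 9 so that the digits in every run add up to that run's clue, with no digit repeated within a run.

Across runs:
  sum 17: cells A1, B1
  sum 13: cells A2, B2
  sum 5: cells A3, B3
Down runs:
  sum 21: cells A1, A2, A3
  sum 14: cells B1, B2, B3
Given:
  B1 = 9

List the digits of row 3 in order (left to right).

4 1

17 in 2 cells must be {8,9}.
A1 = 17 − 9 = 8 completes the 17 across.
Given what's placed, B2 must be 4 to fit the 13 across and 14 down.
Given what's placed, A3 must be 4 to fit the 5 across and 21 down.
B3 = 5 − 4 = 1 completes the 5 across.
A2 = 13 − 4 = 9 completes the 13 across.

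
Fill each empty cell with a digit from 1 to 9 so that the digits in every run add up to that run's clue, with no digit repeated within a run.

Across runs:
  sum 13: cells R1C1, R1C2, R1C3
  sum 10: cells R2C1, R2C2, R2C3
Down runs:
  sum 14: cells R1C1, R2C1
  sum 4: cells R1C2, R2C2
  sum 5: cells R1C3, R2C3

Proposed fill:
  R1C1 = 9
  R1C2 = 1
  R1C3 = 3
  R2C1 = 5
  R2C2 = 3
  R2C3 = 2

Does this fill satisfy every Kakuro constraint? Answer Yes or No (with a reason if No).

Across: 9+1+3=13; 5+3+2=10. Down: 9+5=14; 1+3=4; 3+2=5. No digit repeats within any run.

Yes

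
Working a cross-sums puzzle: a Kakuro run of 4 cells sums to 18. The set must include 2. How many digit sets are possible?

4 distinct digits from 1–9 sum between 10 and 30.
Keeping only sets containing 2.
Enumerating: {1,2,6,9}, {1,2,7,8}, {2,3,4,9}, {2,3,5,8}, {2,3,6,7}, {2,4,5,7}.

6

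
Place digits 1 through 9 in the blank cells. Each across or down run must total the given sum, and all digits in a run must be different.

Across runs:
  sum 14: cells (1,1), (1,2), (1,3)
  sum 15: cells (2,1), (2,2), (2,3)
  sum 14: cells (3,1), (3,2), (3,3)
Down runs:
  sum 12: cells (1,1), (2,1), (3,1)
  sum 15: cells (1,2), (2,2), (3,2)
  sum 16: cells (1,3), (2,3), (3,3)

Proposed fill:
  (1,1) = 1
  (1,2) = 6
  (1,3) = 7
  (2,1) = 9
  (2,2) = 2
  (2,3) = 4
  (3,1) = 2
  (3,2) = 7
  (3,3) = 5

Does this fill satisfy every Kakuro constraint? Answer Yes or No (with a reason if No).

Yes

Across: 1+6+7=14; 9+2+4=15; 2+7+5=14. Down: 1+9+2=12; 6+2+7=15; 7+4+5=16. No digit repeats within any run.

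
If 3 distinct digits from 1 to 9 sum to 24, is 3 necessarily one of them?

The only way to make 24 from 3 distinct digits is {7,8,9}, which does not contain 3.

No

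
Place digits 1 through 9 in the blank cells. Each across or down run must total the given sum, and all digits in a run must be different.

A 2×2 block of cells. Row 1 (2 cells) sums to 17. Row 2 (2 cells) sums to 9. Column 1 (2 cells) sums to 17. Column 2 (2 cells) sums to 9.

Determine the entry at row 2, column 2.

1

17 in 2 cells must be {8,9}.
The 17 across and the 9 down share only 8, so (1,2) = 8.
The 9 across and the 17 down share only 8, so (2,1) = 8.
(2,2) = 9 − 8 = 1 completes the 9 across.
(1,1) = 17 − 8 = 9 completes the 17 across.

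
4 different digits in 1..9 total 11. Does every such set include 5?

Yes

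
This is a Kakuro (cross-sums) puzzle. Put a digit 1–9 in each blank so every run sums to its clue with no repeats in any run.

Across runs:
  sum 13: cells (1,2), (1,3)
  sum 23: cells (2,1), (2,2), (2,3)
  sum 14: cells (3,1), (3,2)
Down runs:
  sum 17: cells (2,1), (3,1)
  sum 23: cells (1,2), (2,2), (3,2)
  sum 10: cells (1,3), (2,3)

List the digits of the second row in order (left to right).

9 8 6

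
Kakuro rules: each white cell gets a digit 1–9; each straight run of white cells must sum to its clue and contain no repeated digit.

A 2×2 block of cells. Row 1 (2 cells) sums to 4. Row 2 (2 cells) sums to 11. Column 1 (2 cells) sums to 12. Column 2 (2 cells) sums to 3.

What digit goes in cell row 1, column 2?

4 in 2 cells must be {1,3}; 3 in 2 cells must be {1,2}.
The 4 across and the 12 down share only 3, so (1,1) = 3.
(1,2) = 4 − 3 = 1 completes the 4 across.
(2,1) = 12 − 3 = 9 completes the 12 down.
(2,2) = 11 − 9 = 2 completes the 11 across.

1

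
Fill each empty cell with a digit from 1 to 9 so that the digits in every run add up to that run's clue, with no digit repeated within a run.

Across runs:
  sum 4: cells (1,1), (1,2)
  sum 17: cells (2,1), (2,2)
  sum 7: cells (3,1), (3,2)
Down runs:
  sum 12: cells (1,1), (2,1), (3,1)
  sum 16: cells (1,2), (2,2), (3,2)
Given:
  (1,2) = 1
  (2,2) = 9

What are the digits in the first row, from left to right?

4 in 2 cells must be {1,3}; 17 in 2 cells must be {8,9}.
(1,1) = 4 − 1 = 3 completes the 4 across.
(2,1) = 17 − 9 = 8 completes the 17 across.
(3,1) = 12 − 11 = 1 completes the 12 down.
(3,2) = 7 − 1 = 6 completes the 7 across.

3, 1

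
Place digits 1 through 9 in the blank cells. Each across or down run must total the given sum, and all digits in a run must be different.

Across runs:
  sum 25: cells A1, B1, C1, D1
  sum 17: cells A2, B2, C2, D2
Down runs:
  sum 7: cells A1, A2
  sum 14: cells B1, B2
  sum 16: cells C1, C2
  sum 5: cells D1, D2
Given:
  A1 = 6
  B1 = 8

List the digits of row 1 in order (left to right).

16 in 2 cells must be {7,9}.
A2 = 7 − 6 = 1 completes the 7 down.
B2 = 14 − 8 = 6 completes the 14 down.
Given what's placed, C2 must be 7 to fit the 17 across and 16 down.
D2 = 17 − 14 = 3 completes the 17 across.
C1 = 16 − 7 = 9 completes the 16 down.
D1 = 25 − 23 = 2 completes the 25 across.

6 8 9 2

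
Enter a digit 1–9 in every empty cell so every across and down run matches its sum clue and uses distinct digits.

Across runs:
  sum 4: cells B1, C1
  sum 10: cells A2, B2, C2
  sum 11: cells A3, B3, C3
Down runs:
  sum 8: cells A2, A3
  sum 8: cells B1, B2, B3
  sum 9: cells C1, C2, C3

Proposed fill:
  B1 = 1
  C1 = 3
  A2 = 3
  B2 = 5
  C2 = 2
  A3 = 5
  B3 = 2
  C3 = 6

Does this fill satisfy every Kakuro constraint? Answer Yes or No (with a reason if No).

No — the down run C1–C3 sums to 11, not 9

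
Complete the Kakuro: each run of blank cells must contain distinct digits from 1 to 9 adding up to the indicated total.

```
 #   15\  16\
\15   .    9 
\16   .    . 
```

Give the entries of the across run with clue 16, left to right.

9 7

16 in 2 cells must be {7,9}.
R1C1 = 15 − 9 = 6 completes the 15 across.
R2C1 = 15 − 6 = 9 completes the 15 down.
R2C2 = 16 − 9 = 7 completes the 16 across.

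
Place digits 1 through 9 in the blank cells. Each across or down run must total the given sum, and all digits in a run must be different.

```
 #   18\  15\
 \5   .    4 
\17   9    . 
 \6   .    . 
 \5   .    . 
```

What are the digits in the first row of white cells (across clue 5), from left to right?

17 in 2 cells must be {8,9}.
R1C1 = 5 − 4 = 1 completes the 5 across.
R2C2 = 17 − 9 = 8 completes the 17 across.
Nothing is forced directly, so branch on R3C1, whose candidates are 2 or 5. If R3C1 = 2: then R3C2 would have to be in {4} for the 6 across but in {1,2} for the 15 down — contradiction. So R3C1 = 5.
R3C2 = 6 − 5 = 1 completes the 6 across.
R4C1 = 18 − 15 = 3 completes the 18 down.
R4C2 = 5 − 3 = 2 completes the 5 across.

1 4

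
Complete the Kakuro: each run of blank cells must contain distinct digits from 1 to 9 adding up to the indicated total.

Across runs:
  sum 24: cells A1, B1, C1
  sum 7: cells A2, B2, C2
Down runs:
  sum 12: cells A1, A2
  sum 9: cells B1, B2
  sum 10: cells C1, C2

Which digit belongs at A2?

24 in 3 cells must be {7,8,9}; 7 in 3 cells must be {1,2,4}.
The 7 across and the 12 down share only 4, so A2 = 4.
A1 = 12 − 4 = 8 completes the 12 down.
Given what's placed, B1 must be 7 to fit the 24 across and 9 down.
C1 = 24 − 15 = 9 completes the 24 across.
B2 = 9 − 7 = 2 completes the 9 down.
C2 = 7 − 6 = 1 completes the 7 across.

4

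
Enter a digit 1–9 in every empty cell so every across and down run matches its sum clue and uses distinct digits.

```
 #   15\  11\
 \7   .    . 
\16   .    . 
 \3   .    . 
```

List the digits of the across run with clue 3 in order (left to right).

16 in 2 cells must be {7,9}; 3 in 2 cells must be {1,2}.
The 16 across and the 11 down share only 7, so R2C2 = 7.
Given what's placed, R3C2 must be 1 to fit the 3 across and 11 down.
R1C2 = 11 − 8 = 3 completes the 11 down.
R2C1 = 16 − 7 = 9 completes the 16 across.
R3C1 = 3 − 1 = 2 completes the 3 across.
R1C1 = 7 − 3 = 4 completes the 7 across.

2 1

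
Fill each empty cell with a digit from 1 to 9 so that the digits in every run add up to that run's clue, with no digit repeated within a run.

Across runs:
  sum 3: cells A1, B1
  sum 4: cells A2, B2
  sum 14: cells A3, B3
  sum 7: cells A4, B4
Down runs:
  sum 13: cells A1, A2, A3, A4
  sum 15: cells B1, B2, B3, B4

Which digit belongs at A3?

5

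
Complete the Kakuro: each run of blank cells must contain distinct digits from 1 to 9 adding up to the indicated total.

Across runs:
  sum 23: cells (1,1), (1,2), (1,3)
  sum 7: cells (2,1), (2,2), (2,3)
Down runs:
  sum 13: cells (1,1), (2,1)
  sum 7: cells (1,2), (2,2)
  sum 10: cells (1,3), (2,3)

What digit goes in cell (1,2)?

23 in 3 cells must be {6,8,9}; 7 in 3 cells must be {1,2,4}.
The 23 across and the 7 down share only 6, so (1,2) = 6.
The 7 across and the 13 down share only 4, so (2,1) = 4.
(2,2) = 7 − 6 = 1 completes the 7 down.
(2,3) = 7 − 5 = 2 completes the 7 across.
(1,1) = 13 − 4 = 9 completes the 13 down.
(1,3) = 23 − 15 = 8 completes the 23 across.

6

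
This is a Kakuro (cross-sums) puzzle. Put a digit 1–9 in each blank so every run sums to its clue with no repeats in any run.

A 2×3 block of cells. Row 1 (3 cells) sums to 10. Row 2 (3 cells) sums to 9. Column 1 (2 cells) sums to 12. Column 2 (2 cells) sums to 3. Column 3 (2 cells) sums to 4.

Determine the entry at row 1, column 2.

2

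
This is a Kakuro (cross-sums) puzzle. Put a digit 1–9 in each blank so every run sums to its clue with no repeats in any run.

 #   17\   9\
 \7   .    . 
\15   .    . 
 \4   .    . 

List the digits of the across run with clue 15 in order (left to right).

4 in 2 cells must be {1,3}.
The 15 across and the 9 down share only 6, so R2C2 = 6.
Given what's placed, R3C2 must be 1 to fit the 4 across and 9 down.
R1C2 = 9 − 7 = 2 completes the 9 down.
R2C1 = 15 − 6 = 9 completes the 15 across.
R3C1 = 4 − 1 = 3 completes the 4 across.
R1C1 = 7 − 2 = 5 completes the 7 across.

9, 6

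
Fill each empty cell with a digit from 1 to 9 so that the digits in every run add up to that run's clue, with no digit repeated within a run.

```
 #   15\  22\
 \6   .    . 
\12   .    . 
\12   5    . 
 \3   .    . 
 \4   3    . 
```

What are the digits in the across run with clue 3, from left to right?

1 2

3 in 2 cells must be {1,2}; 4 in 2 cells must be {1,3}; 15 in 5 cells must be {1,2,3,4,5}.
R2C1 = 4: the only remaining digit allowed by both the 12 across and the 15 down.
R2C2 = 12 − 4 = 8 completes the 12 across.
R3C2 = 12 − 5 = 7 completes the 12 across.
R5C2 = 4 − 3 = 1 completes the 4 across.
R4C2 = 2: the only remaining digit allowed by both the 3 across and the 22 down.
R1C2 = 22 − 18 = 4 completes the 22 down.
R4C1 = 3 − 2 = 1 completes the 3 across.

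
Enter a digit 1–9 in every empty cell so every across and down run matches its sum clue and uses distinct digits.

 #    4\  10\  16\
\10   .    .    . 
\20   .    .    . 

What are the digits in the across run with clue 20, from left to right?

3 8 9

4 in 2 cells must be {1,3}; 16 in 2 cells must be {7,9}.
The 10 across and the 16 down share only 7, so R1C3 = 7.
The 20 across and the 4 down share only 3, so R2C1 = 3.
R2C3 = 16 − 7 = 9 completes the 16 down.
R1C1 = 4 − 3 = 1 completes the 4 down.
R1C2 = 10 − 8 = 2 completes the 10 across.
R2C2 = 20 − 12 = 8 completes the 20 across.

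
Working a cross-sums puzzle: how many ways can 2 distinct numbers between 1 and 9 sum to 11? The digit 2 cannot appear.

2 distinct digits from 1–9 sum between 3 and 17.
Dropping sets that contain 2.
Enumerating: {3,8}, {4,7}, {5,6}.

3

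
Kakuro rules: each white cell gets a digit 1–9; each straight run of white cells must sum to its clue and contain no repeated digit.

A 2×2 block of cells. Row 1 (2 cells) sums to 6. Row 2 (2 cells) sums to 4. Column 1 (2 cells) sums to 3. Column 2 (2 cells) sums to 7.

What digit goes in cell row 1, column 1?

4 in 2 cells must be {1,3}; 3 in 2 cells must be {1,2}.
The 4 across and the 3 down share only 1, so (2,1) = 1.
(2,2) = 4 − 1 = 3 completes the 4 across.
(1,1) = 3 − 1 = 2 completes the 3 down.
(1,2) = 6 − 2 = 4 completes the 6 across.

2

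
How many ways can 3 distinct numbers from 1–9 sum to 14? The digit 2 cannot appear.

5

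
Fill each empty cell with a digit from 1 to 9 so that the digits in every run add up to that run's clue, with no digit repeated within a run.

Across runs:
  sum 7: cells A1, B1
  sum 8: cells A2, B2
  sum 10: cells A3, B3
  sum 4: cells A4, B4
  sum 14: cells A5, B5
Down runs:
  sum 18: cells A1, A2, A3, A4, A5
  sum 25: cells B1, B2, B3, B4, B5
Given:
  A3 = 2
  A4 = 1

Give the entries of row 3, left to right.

2 8

4 in 2 cells must be {1,3}.
B3 = 10 − 2 = 8 completes the 10 across.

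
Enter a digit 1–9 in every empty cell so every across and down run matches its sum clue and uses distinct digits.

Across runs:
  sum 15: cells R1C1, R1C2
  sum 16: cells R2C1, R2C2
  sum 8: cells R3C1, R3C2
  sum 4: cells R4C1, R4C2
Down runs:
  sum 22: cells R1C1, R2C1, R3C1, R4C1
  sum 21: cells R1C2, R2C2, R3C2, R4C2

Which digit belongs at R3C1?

6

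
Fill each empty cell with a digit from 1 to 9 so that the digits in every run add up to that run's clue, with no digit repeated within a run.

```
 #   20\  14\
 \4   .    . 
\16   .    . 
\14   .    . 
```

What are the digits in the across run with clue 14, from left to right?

8 6

4 in 2 cells must be {1,3}; 16 in 2 cells must be {7,9}.
The 4 across and the 20 down share only 3, so R1C1 = 3.
R1C2 = 4 − 3 = 1 completes the 4 across.
Given what's placed, R2C1 must be 9 to fit the 16 across and 20 down.
R2C2 = 16 − 9 = 7 completes the 16 across.
R3C1 = 20 − 12 = 8 completes the 20 down.
R3C2 = 14 − 8 = 6 completes the 14 across.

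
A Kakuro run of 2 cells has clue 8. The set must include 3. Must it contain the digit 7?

The only way to make 8 from 2 distinct digits under that restriction is {3,5}, which does not contain 7.

No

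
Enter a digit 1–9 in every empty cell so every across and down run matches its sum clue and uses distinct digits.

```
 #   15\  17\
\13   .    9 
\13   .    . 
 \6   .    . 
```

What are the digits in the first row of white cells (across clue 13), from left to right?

R1C1 = 13 − 9 = 4 completes the 13 across.
Nothing is forced directly, so branch on R3C1, whose candidates are 2 or 5. If R3C1 = 2: that forces R2C1 = 9, after which R2C2 would have to be in {4} for the 13 across but in {1,2,3,5,6,7} for the 17 down — contradiction. So R3C1 = 5.
R2C1 = 15 − 9 = 6 completes the 15 down.
R2C2 = 13 − 6 = 7 completes the 13 across.
R3C2 = 6 − 5 = 1 completes the 6 across.

4 9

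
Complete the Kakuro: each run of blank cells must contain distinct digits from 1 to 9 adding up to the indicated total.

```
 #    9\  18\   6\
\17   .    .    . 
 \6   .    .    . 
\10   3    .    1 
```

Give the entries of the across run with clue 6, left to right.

1 3 2

6 in 3 cells must be {1,2,3}.
R3C2 = 10 − 4 = 6 completes the 10 across.
Given what's placed, R2C2 must be 3 to fit the 6 across and 18 down.
Given what's placed, R2C3 must be 2 to fit the 6 across and 6 down.
R1C2 = 18 − 9 = 9 completes the 18 down.
R1C3 = 6 − 3 = 3 completes the 6 down.
R2C1 = 6 − 5 = 1 completes the 6 across.
R1C1 = 17 − 12 = 5 completes the 17 across.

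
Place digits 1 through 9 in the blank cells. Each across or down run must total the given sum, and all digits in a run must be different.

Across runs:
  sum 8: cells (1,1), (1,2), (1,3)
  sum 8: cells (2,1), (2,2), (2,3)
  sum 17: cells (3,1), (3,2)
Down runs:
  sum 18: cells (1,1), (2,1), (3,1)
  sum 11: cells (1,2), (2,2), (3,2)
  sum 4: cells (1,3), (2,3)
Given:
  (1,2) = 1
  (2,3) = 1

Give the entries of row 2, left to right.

5, 2, 1

17 in 2 cells must be {8,9}; 4 in 2 cells must be {1,3}.
(1,3) = 4 − 1 = 3 completes the 4 down.
Given what's placed, (3,2) must be 8 to fit the 17 across and 11 down.
(1,1) = 8 − 4 = 4 completes the 8 across.
(2,1) = 5: the only remaining digit allowed by both the 8 across and the 18 down.
(2,2) = 8 − 6 = 2 completes the 8 across.
(3,1) = 17 − 8 = 9 completes the 17 across.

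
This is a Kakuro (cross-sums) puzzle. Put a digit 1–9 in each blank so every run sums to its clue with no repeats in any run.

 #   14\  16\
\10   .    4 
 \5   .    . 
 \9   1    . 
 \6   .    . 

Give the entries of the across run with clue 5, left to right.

2 3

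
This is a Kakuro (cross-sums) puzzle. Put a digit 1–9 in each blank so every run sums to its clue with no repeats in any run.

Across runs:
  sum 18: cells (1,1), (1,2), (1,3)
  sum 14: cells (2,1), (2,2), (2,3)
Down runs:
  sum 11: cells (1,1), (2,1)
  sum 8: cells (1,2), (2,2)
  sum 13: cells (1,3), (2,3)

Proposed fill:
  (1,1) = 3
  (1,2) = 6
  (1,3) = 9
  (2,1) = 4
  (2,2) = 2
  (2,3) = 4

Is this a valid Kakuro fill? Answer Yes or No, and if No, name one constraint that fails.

No — the across run (2,1)–(2,3) sums to 10, not 14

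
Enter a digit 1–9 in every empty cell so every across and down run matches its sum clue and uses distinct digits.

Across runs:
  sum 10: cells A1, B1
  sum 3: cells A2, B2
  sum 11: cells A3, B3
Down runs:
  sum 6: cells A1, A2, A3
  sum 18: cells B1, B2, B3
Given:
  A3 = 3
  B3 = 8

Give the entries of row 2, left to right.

3 in 2 cells must be {1,2}; 6 in 3 cells must be {1,2,3}.
B2 = 1: the only remaining digit allowed by both the 3 across and the 18 down.
B1 = 18 − 9 = 9 completes the 18 down.
A2 = 3 − 1 = 2 completes the 3 across.
A1 = 10 − 9 = 1 completes the 10 across.

2, 1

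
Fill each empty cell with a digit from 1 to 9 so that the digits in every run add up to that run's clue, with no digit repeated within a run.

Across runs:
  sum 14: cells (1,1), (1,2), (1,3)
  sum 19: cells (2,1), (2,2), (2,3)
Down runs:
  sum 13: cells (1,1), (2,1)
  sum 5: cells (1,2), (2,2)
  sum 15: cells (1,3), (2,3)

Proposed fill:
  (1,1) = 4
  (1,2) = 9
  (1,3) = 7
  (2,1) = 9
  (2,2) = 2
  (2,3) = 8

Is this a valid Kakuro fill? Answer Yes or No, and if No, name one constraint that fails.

No — the down run (1,2)–(2,2) sums to 11, not 5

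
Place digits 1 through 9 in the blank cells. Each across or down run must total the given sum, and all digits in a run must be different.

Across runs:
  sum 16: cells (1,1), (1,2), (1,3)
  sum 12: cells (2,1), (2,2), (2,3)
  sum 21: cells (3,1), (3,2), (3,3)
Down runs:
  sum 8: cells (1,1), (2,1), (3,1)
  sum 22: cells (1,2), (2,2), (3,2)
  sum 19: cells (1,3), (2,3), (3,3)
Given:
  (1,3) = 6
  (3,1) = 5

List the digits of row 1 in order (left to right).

Given what's placed, (3,3) must be 9 to fit the 21 across and 19 down.
(2,3) = 19 − 15 = 4 completes the 19 down.
(3,2) = 21 − 14 = 7 completes the 21 across.
(1,2) = 9: the only remaining digit allowed by both the 16 across and the 22 down.
(2,2) = 22 − 16 = 6 completes the 22 down.
(1,1) = 16 − 15 = 1 completes the 16 across.
(2,1) = 12 − 10 = 2 completes the 12 across.

1, 9, 6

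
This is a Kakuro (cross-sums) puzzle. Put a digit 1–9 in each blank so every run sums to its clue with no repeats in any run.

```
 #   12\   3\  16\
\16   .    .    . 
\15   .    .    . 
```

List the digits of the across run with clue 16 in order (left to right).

8 1 7

3 in 2 cells must be {1,2}; 16 in 2 cells must be {7,9}.
Nothing is forced directly, so branch on R1C2, whose candidates are 1 or 2. If R1C2 = 2: that forces R1C3 = 9, R2C2 = 1, after which R2C3 would have to be in {5,6,8,9} for the 15 across but in {7} for the 16 down — contradiction. So R1C2 = 1.
R2C2 = 3 − 1 = 2 completes the 3 down.
Nothing is forced directly, so branch on R1C3, whose candidates are 7 or 9. If R1C3 = 9: then R1C1 would have to be in {6} for the 16 across but in {3,4,5,7,8,9} for the 12 down — contradiction. So R1C3 = 7.
R1C1 = 16 − 8 = 8 completes the 16 across.
R2C1 = 12 − 8 = 4 completes the 12 down.
R2C3 = 15 − 6 = 9 completes the 15 across.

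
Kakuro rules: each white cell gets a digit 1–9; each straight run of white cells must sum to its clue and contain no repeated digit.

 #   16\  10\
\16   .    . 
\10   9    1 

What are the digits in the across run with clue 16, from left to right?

16 in 2 cells must be {7,9}.
R1C1 = 16 − 9 = 7 completes the 16 down.
R1C2 = 16 − 7 = 9 completes the 16 across.

7 9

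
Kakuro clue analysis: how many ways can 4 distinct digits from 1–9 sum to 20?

4 distinct digits from 1–9 sum between 10 and 30.

12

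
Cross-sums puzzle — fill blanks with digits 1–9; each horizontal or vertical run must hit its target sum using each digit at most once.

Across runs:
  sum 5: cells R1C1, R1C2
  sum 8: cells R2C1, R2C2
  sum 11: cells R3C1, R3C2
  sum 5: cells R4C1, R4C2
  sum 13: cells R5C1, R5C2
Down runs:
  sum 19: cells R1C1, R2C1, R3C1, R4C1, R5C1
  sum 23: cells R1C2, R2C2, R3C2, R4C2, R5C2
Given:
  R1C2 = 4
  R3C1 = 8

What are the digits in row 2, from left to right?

2 6

R1C1 = 5 − 4 = 1 completes the 5 across.
R3C2 = 11 − 8 = 3 completes the 11 across.
Given what's placed, R5C1 must be 5 to fit the 13 across and 19 down.
R5C2 = 13 − 5 = 8 completes the 13 across.
Nothing is forced directly, so branch on R2C1, whose candidates are 2 or 3. If R2C1 = 3: then R2C2 would have to be in {5} for the 8 across but in {1,2,6,7} for the 23 down — contradiction. So R2C1 = 2.
R2C2 = 8 − 2 = 6 completes the 8 across.
R4C1 = 19 − 16 = 3 completes the 19 down.
R4C2 = 5 − 3 = 2 completes the 5 across.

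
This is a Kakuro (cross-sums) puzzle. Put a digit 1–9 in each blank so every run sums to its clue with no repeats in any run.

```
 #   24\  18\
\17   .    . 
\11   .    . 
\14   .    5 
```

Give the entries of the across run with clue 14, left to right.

9 5

17 in 2 cells must be {8,9}; 24 in 3 cells must be {7,8,9}.
Given what's placed, R1C2 must be 9 to fit the 17 across and 18 down.
R2C2 = 18 − 14 = 4 completes the 18 down.
R3C1 = 14 − 5 = 9 completes the 14 across.
R1C1 = 17 − 9 = 8 completes the 17 across.
R2C1 = 11 − 4 = 7 completes the 11 across.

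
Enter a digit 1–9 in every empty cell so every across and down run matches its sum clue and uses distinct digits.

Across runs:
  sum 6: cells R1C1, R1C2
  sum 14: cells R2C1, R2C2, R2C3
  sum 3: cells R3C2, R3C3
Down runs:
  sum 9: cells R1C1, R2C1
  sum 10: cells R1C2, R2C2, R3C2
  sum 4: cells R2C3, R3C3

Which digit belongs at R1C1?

5

3 in 2 cells must be {1,2}; 4 in 2 cells must be {1,3}.
The 3 across and the 4 down share only 1, so R3C3 = 1.
R2C3 = 4 − 1 = 3 completes the 4 down.
R3C2 = 3 − 1 = 2 completes the 3 across.
No cell is forced outright now. R2C2 can only be 5 or 7 (the digits allowed by both its 14 across and its 10 down). If R2C2 = 5: then R1C2 would have to be in {1,2,4,5} for the 6 across but in {3} for the 10 down — contradiction. So R2C2 = 7.
R1C2 = 10 − 9 = 1 completes the 10 down.
R2C1 = 14 − 10 = 4 completes the 14 across.
R1C1 = 6 − 1 = 5 completes the 6 across.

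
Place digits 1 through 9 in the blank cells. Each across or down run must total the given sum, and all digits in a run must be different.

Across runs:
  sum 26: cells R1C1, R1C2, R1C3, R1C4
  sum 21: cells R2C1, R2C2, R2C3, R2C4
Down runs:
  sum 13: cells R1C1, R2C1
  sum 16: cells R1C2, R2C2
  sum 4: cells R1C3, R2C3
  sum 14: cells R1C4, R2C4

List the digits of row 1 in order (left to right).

16 in 2 cells must be {7,9}; 4 in 2 cells must be {1,3}.
Only 3 fits R1C3 under both its across sum 26 and down sum 4.
R2C3 = 4 − 3 = 1 completes the 4 down.
Given what's placed, R1C2 must be 9 to fit the 26 across and 16 down.
R2C2 = 16 − 9 = 7 completes the 16 down.
No cell is forced outright now. R1C1 can only be 6 or 8 (the digits allowed by both its 26 across and its 13 down). If R1C1 = 6: that forces R1C4 = 8, after which R2C1 would have to be in {4,5,8,9} for the 21 across but in {7} for the 13 down — contradiction. So R1C1 = 8.
R1C4 = 26 − 20 = 6 completes the 26 across.

8 9 3 6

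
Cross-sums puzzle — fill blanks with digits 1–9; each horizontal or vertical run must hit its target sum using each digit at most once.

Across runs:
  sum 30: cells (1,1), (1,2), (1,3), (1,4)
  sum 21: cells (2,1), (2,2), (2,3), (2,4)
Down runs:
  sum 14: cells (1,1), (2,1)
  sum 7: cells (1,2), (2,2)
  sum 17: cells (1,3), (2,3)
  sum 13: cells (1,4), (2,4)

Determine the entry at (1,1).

30 in 4 cells must be {6,7,8,9}; 17 in 2 cells must be {8,9}.
Only 6 fits (1,2) under both its across sum 30 and down sum 7.
(2,2) = 7 − 6 = 1 completes the 7 down.
Nothing is forced directly, so branch on (1,1), whose candidates are 8 or 9. If (1,1) = 8: that forces (1,3) = 9, (1,4) = 7, (2,1) = 6, after which (2,3) would have to be in {5,9} for the 21 across but in {8} for the 17 down — contradiction. So (1,1) = 9.

9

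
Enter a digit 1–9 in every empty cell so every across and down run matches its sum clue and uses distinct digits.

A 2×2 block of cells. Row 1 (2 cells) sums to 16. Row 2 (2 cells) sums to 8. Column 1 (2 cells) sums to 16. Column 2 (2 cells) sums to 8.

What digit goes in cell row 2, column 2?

1

16 in 2 cells must be {7,9}.
The 16 across and the 8 down share only 7, so (1,2) = 7.
The 8 across and the 16 down share only 7, so (2,1) = 7.
(2,2) = 8 − 7 = 1 completes the 8 across.
(1,1) = 16 − 7 = 9 completes the 16 across.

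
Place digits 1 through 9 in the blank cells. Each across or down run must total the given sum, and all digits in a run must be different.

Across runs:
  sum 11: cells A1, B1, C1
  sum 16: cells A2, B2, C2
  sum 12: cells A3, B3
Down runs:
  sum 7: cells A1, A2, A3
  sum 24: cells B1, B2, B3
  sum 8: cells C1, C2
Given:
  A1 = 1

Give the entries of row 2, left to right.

2, 9, 5

7 in 3 cells must be {1,2,4}; 24 in 3 cells must be {7,8,9}.
A3 = 4: the only remaining digit allowed by both the 12 across and the 7 down.
B3 = 12 − 4 = 8 completes the 12 across.
B1 = 7: the only remaining digit allowed by both the 11 across and the 24 down.
C1 = 11 − 8 = 3 completes the 11 across.
A2 = 7 − 5 = 2 completes the 7 down.
B2 = 24 − 15 = 9 completes the 24 down.
C2 = 16 − 11 = 5 completes the 16 across.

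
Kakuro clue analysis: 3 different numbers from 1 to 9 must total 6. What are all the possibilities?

3 distinct digits from 1–9 sum between 6 and 24.
Only one set works: {1,2,3}.

{1,2,3}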